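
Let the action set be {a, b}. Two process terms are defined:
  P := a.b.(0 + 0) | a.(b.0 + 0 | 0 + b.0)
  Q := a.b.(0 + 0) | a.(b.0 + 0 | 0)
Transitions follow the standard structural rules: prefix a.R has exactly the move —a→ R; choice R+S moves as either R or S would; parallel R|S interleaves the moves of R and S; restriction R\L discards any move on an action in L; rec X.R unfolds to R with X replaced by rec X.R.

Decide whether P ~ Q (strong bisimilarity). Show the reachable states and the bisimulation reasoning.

LTS(P): 9 reachable states
  s0 = a.b.(0 + 0) | a.(b.0 + 0 | 0 + b.0) ⊢ =a=> s1, =a=> s2
  s1 = a.b.(0 + 0) | (b.0 + 0 | 0 + b.0) ⊢ =a=> s3, =b=> s4
  s2 = b.(0 + 0) | a.(b.0 + 0 | 0 + b.0) ⊢ =a=> s3, =b=> s5
  s3 = b.(0 + 0) | (b.0 + 0 | 0 + b.0) ⊢ =b=> s6, =b=> s7
  s4 = a.b.(0 + 0) | 0 ⊢ =a=> s7
  s5 = (0 + 0) | a.(b.0 + 0 | 0 + b.0) ⊢ =a=> s6
  s6 = (0 + 0) | (b.0 + 0 | 0 + b.0) ⊢ =b=> s8
  s7 = b.(0 + 0) | 0 ⊢ =b=> s8
  s8 = (0 + 0) | 0 ⊢ deadlocked
LTS(Q): 9 reachable states
  t0 = a.b.(0 + 0) | a.(b.0 + 0 | 0) ⊢ =a=> t1, =a=> t2
  t1 = a.b.(0 + 0) | (b.0 + 0 | 0) ⊢ =a=> t3, =b=> t4
  t2 = b.(0 + 0) | a.(b.0 + 0 | 0) ⊢ =a=> t3, =b=> t5
  t3 = b.(0 + 0) | (b.0 + 0 | 0) ⊢ =b=> t6, =b=> t7
  t4 = a.b.(0 + 0) | 0 ⊢ =a=> t7
  t5 = (0 + 0) | a.(b.0 + 0 | 0) ⊢ =a=> t6
  t6 = (0 + 0) | (b.0 + 0 | 0) ⊢ =b=> t8
  t7 = b.(0 + 0) | 0 ⊢ =b=> t8
  t8 = (0 + 0) | 0 ⊢ deadlocked
Coarsest stable partition (strong bisimilarity classes):
  B0 = {s0, t0}
  B1 = {s1, s2, t1, t2}
  B2 = {s4, s5, t4, t5}
  B3 = {s6, s7, t6, t7}
  B4 = {s8, t8}
  B5 = {s3, t3}
s0 ∈ B0, t0 ∈ B0 → same block

bisimilar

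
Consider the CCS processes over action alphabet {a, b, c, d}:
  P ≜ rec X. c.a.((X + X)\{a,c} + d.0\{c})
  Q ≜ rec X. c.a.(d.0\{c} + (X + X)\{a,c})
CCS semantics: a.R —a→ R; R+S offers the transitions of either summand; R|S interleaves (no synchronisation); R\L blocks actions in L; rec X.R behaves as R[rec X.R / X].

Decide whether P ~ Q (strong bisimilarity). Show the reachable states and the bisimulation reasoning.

P's transition system — 4 states:
  m0 = rec X. c.a.((X + X)\{a,c} + d.0\{c}) :: --c--▸ m1
  m1 = a.(((rec X. c.a.((X + X)\{a,c} + d.0\{c})) + (rec X. c.a.((X + X)\{a,c} + d.0\{c})))\{a,c} + d.0\{c}) :: --a--▸ m2
  m2 = ((rec X. c.a.((X + X)\{a,c} + d.0\{c})) + (rec X. c.a.((X + X)\{a,c} + d.0\{c})))\{a,c} + d.0\{c} :: --d--▸ m3
  m3 = 0\{c} :: ·
Q's transition system — 4 states:
  n0 = rec X. c.a.(d.0\{c} + (X + X)\{a,c}) :: --c--▸ n1
  n1 = a.(d.0\{c} + ((rec X. c.a.(d.0\{c} + (X + X)\{a,c})) + (rec X. c.a.(d.0\{c} + (X + X)\{a,c})))\{a,c}) :: --a--▸ n2
  n2 = d.0\{c} + ((rec X. c.a.(d.0\{c} + (X + X)\{a,c})) + (rec X. c.a.(d.0\{c} + (X + X)\{a,c})))\{a,c} :: --d--▸ n3
  n3 = 0\{c} :: ·
Bisimilarity quotient blocks:
  B0 = {m0, n0}
  B1 = {m1, n1}
  B2 = {m2, n2}
  B3 = {m3, n3}
m0 ∈ B0, n0 ∈ B0 → same block

bisimilar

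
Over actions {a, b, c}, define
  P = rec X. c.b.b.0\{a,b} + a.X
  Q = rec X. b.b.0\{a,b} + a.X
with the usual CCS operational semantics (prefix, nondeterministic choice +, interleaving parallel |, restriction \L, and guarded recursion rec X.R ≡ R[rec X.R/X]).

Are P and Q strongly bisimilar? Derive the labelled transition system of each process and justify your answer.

P ≁ Q

Reachable graph of P (4 states):
  s0 = rec X. c.b.b.0\{a,b} + a.X :: —a→ s0, —c→ s1
  s1 = b.b.0\{a,b} :: —b→ s2
  s2 = b.0\{a,b} :: —b→ s3
  s3 = 0\{a,b} :: stopped
Reachable graph of Q (3 states):
  t0 = rec X. b.b.0\{a,b} + a.X :: —a→ t0, —b→ t1
  t1 = b.0\{a,b} :: —b→ t2
  t2 = 0\{a,b} :: stopped
Partition-refinement fixed point:
  B0 = {s0}
  B1 = {s1}
  B2 = {s2, t1}
  B3 = {s3, t2}
  B4 = {t0}
s0 ∈ B0, t0 ∈ B4 → different blocks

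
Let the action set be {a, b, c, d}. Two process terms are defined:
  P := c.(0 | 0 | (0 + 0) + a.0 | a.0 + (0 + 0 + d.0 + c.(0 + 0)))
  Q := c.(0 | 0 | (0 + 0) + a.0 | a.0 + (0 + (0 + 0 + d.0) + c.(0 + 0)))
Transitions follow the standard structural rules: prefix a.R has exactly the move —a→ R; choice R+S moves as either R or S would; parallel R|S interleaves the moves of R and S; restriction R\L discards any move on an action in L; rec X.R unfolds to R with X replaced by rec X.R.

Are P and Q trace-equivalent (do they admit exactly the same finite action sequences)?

traces(P) = traces(Q)

P's transition system — 7 states:
  s0 = c.(0 | 0 | (0 + 0) + a.0 | a.0 + (0 + 0 + d.0 + c.(0 + 0))) → -c-> s1
  s1 = 0 | 0 | (0 + 0) + a.0 | a.0 + (0 + 0 + d.0 + c.(0 + 0)) → -a-> s2, -a-> s3, -c-> s4, -d-> s5
  s2 = 0 | a.0 → -a-> s6
  s3 = a.0 | 0 → -a-> s6
  s4 = 0 + 0 → ·
  s5 = 0 → ·
  s6 = 0 | 0 → ·
Q's transition system — 7 states:
  t0 = c.(0 | 0 | (0 + 0) + a.0 | a.0 + (0 + (0 + 0 + d.0) + c.(0 + 0))) → -c-> t1
  t1 = 0 | 0 | (0 + 0) + a.0 | a.0 + (0 + (0 + 0 + d.0) + c.(0 + 0)) → -a-> t2, -a-> t3, -c-> t4, -d-> t5
  t2 = 0 | a.0 → -a-> t6
  t3 = a.0 | 0 → -a-> t6
  t4 = 0 + 0 → ·
  t5 = 0 → ·
  t6 = 0 | 0 → ·
Bisimilarity quotient blocks:
  B0 = {s0, t0}
  B1 = {s1, t1}
  B2 = {s4, s5, s6, t4, t5, t6}
  B3 = {s2, s3, t2, t3}
s0 ∈ B0, t0 ∈ B0 → same block
Bisimilar ⇒ trace-equivalent.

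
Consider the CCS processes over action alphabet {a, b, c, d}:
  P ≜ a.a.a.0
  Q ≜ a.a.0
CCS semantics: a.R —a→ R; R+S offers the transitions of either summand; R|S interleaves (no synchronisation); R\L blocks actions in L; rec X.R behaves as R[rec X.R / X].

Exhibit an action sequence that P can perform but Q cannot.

Reachable graph of P (4 states):
  p0 = a.a.a.0 → =a=> p1
  p1 = a.a.0 → =a=> p2
  p2 = a.0 → =a=> p3
  p3 = 0 → ∅
Reachable graph of Q (3 states):
  q0 = a.a.0 → =a=> q1
  q1 = a.0 → =a=> q2
  q2 = 0 → ∅
Run σ = ⟨aaa⟩ on P: start {p0}
  after a @ step 1: {p1}
  after a @ step 2: {p2}
  after a @ step 3: {p3}
  ✓ P
Run σ = ⟨aaa⟩ on Q: start {q0}
  after a @ step 1: {q1}
  after a @ step 2: {q2}
  after a @ step 3: no successor for Q

aaa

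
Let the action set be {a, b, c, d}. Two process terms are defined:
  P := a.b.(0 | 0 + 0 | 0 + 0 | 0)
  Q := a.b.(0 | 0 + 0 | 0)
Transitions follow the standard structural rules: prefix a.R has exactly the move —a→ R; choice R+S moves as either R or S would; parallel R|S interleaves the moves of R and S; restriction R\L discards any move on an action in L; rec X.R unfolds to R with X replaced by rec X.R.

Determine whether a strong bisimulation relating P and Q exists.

LTS(P): 3 reachable states
  p0 = a.b.(0 | 0 + 0 | 0 + 0 | 0) :: -a-> p1
  p1 = b.(0 | 0 + 0 | 0 + 0 | 0) :: -b-> p2
  p2 = 0 | 0 + 0 | 0 + 0 | 0 :: (no moves)
LTS(Q): 3 reachable states
  q0 = a.b.(0 | 0 + 0 | 0) :: -a-> q1
  q1 = b.(0 | 0 + 0 | 0) :: -b-> q2
  q2 = 0 | 0 + 0 | 0 :: (no moves)
Bisimilarity quotient blocks:
  B0 = {p0, q0}
  B1 = {p1, q1}
  B2 = {p2, q2}
p0 ∈ B0, q0 ∈ B0 → same block

YES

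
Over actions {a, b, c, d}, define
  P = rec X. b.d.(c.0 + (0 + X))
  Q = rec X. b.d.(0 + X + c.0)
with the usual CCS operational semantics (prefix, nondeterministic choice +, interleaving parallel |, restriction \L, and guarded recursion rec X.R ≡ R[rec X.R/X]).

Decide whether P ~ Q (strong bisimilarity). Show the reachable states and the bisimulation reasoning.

bisimilar

LTS(P): 4 reachable states
  s0 = rec X. b.d.(c.0 + (0 + X)) → ··b··> s1
  s1 = d.(c.0 + (0 + (rec X. b.d.(c.0 + (0 + X))))) → ··d··> s2
  s2 = c.0 + (0 + (rec X. b.d.(c.0 + (0 + X)))) → ··b··> s1, ··c··> s3
  s3 = 0 → (no moves)
LTS(Q): 4 reachable states
  t0 = rec X. b.d.(0 + X + c.0) → ··b··> t1
  t1 = d.(0 + (rec X. b.d.(0 + X + c.0)) + c.0) → ··d··> t2
  t2 = 0 + (rec X. b.d.(0 + X + c.0)) + c.0 → ··b··> t1, ··c··> t3
  t3 = 0 → (no moves)
Partition-refinement fixed point:
  B0 = {s0, t0}
  B1 = {s1, t1}
  B2 = {s2, t2}
  B3 = {s3, t3}
s0 ∈ B0, t0 ∈ B0 → same block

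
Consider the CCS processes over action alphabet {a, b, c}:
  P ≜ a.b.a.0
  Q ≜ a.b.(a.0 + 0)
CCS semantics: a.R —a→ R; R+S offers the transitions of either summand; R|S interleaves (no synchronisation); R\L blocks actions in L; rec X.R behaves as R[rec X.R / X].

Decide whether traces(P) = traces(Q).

LTS(P): 4 reachable states
  m0 = a.b.a.0 :: =a=> m1
  m1 = b.a.0 :: =b=> m2
  m2 = a.0 :: =a=> m3
  m3 = 0 :: stopped
LTS(Q): 4 reachable states
  n0 = a.b.(a.0 + 0) :: =a=> n1
  n1 = b.(a.0 + 0) :: =b=> n2
  n2 = a.0 + 0 :: =a=> n3
  n3 = 0 :: stopped
Coarsest stable partition (strong bisimilarity classes):
  B0 = {m0, n0}
  B1 = {m1, n1}
  B2 = {m2, n2}
  B3 = {m3, n3}
m0 ∈ B0, n0 ∈ B0 → same block
Bisimilar ⇒ trace-equivalent.

traces(P) = traces(Q)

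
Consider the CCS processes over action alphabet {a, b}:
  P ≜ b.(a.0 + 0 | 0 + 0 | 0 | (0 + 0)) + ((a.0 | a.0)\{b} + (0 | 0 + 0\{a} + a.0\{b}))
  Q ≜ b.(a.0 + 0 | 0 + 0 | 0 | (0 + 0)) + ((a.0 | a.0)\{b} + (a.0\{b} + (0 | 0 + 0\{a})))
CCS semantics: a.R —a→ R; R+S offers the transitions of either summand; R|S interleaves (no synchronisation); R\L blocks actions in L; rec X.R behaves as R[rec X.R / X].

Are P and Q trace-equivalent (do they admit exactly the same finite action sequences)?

traces(P) = traces(Q)

P's transition system — 7 states:
  p0 = b.(a.0 + 0 | 0 + 0 | 0 | (0 + 0)) + ((a.0 | a.0)\{b} + (0 | 0 + 0\{a} + a.0\{b})) ⊢ ··a··> p1, ··a··> p2, ··a··> p3, ··b··> p4
  p1 = (0 | a.0)\{b} ⊢ ··a··> p5
  p2 = (a.0 | 0)\{b} ⊢ ··a··> p5
  p3 = 0\{b} ⊢ deadlocked
  p4 = a.0 + 0 | 0 + 0 | 0 | (0 + 0) ⊢ ··a··> p6
  p5 = (0 | 0)\{b} ⊢ deadlocked
  p6 = 0 ⊢ deadlocked
Q's transition system — 7 states:
  q0 = b.(a.0 + 0 | 0 + 0 | 0 | (0 + 0)) + ((a.0 | a.0)\{b} + (a.0\{b} + (0 | 0 + 0\{a}))) ⊢ ··a··> q1, ··a··> q2, ··a··> q3, ··b··> q4
  q1 = (0 | a.0)\{b} ⊢ ··a··> q5
  q2 = (a.0 | 0)\{b} ⊢ ··a··> q5
  q3 = 0\{b} ⊢ deadlocked
  q4 = a.0 + 0 | 0 + 0 | 0 | (0 + 0) ⊢ ··a··> q6
  q5 = (0 | 0)\{b} ⊢ deadlocked
  q6 = 0 ⊢ deadlocked
Bisimilarity quotient blocks:
  B0 = {p0, q0}
  B1 = {p1, p2, p4, q1, q2, q4}
  B2 = {p3, p5, p6, q3, q5, q6}
p0 ∈ B0, q0 ∈ B0 → same block
Bisimilar ⇒ trace-equivalent.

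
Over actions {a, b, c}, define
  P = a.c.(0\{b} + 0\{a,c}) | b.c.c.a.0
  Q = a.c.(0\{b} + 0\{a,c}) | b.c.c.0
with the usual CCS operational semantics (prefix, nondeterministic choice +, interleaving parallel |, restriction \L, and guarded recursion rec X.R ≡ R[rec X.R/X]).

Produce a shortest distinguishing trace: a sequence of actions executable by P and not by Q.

abcca

LTS(P): 15 reachable states
  m0 = a.c.(0\{b} + 0\{a,c}) | b.c.c.a.0 → —a→ m1, —b→ m2
  m1 = c.(0\{b} + 0\{a,c}) | b.c.c.a.0 → —b→ m3, —c→ m4
  m2 = a.c.(0\{b} + 0\{a,c}) | c.c.a.0 → —a→ m3, —c→ m5
  m3 = c.(0\{b} + 0\{a,c}) | c.c.a.0 → —c→ m6, —c→ m7
  m4 = (0\{b} + 0\{a,c}) | b.c.c.a.0 → —b→ m6
  m5 = a.c.(0\{b} + 0\{a,c}) | c.a.0 → —a→ m7, —c→ m8
  m6 = (0\{b} + 0\{a,c}) | c.c.a.0 → —c→ m9
  m7 = c.(0\{b} + 0\{a,c}) | c.a.0 → —c→ m10, —c→ m9
  m8 = a.c.(0\{b} + 0\{a,c}) | a.0 → —a→ m10, —a→ m11
  m9 = (0\{b} + 0\{a,c}) | c.a.0 → —c→ m12
  m10 = c.(0\{b} + 0\{a,c}) | a.0 → —a→ m13, —c→ m12
  m11 = a.c.(0\{b} + 0\{a,c}) | 0 → —a→ m13
  m12 = (0\{b} + 0\{a,c}) | a.0 → —a→ m14
  m13 = c.(0\{b} + 0\{a,c}) | 0 → —c→ m14
  m14 = (0\{b} + 0\{a,c}) | 0 → stopped
LTS(Q): 12 reachable states
  n0 = a.c.(0\{b} + 0\{a,c}) | b.c.c.0 → —a→ n1, —b→ n2
  n1 = c.(0\{b} + 0\{a,c}) | b.c.c.0 → —b→ n3, —c→ n4
  n2 = a.c.(0\{b} + 0\{a,c}) | c.c.0 → —a→ n3, —c→ n5
  n3 = c.(0\{b} + 0\{a,c}) | c.c.0 → —c→ n6, —c→ n7
  n4 = (0\{b} + 0\{a,c}) | b.c.c.0 → —b→ n6
  n5 = a.c.(0\{b} + 0\{a,c}) | c.0 → —a→ n7, —c→ n8
  n6 = (0\{b} + 0\{a,c}) | c.c.0 → —c→ n9
  n7 = c.(0\{b} + 0\{a,c}) | c.0 → —c→ n10, —c→ n9
  n8 = a.c.(0\{b} + 0\{a,c}) | 0 → —a→ n10
  n9 = (0\{b} + 0\{a,c}) | c.0 → —c→ n11
  n10 = c.(0\{b} + 0\{a,c}) | 0 → —c→ n11
  n11 = (0\{b} + 0\{a,c}) | 0 → stopped
Executing abcca from P (initial set {m0}):
  step 1 (a): {m1}
  step 2 (b): {m3}
  step 3 (c): {m6, m7}
  step 4 (c): {m10, m9}
  step 5 (a): {m13}
  — P admits the full trace.
Executing abcca from Q (initial set {n0}):
  step 1 (a): {n1}
  step 2 (b): {n3}
  step 3 (c): {n6, n7}
  step 4 (c): {n10, n9}
  step 5 (a): ∅ (Q stuck)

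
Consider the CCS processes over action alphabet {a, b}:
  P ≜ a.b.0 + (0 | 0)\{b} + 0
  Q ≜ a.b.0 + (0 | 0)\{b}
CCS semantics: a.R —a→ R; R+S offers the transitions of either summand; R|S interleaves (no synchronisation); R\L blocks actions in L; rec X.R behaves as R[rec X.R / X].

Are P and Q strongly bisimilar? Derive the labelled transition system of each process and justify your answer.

P's transition system — 3 states:
  p0 = a.b.0 + (0 | 0)\{b} + 0 ⊢ ··a··> p1
  p1 = b.0 ⊢ ··b··> p2
  p2 = 0 ⊢ ∅
Q's transition system — 3 states:
  q0 = a.b.0 + (0 | 0)\{b} ⊢ ··a··> q1
  q1 = b.0 ⊢ ··b··> q2
  q2 = 0 ⊢ ∅
Coarsest stable partition (strong bisimilarity classes):
  B0 = {p0, q0}
  B1 = {p1, q1}
  B2 = {p2, q2}
p0 ∈ B0, q0 ∈ B0 → same block

YES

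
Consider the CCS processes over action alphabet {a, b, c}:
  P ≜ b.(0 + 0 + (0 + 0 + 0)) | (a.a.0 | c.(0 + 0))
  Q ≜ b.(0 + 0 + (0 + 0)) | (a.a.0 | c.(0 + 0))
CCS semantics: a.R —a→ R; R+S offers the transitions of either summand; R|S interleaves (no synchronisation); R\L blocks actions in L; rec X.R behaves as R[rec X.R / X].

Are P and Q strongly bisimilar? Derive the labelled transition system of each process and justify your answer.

LTS(P): 12 reachable states
  p0 = b.(0 + 0 + (0 + 0 + 0)) | (a.a.0 | c.(0 + 0)) :: =a=> p1, =b=> p2, =c=> p3
  p1 = b.(0 + 0 + (0 + 0 + 0)) | (a.0 | c.(0 + 0)) :: =a=> p4, =b=> p5, =c=> p6
  p2 = (0 + 0 + (0 + 0 + 0)) | (a.a.0 | c.(0 + 0)) :: =a=> p5, =c=> p7
  p3 = b.(0 + 0 + (0 + 0 + 0)) | (a.a.0 | (0 + 0)) :: =a=> p6, =b=> p7
  p4 = b.(0 + 0 + (0 + 0 + 0)) | (0 | c.(0 + 0)) :: =b=> p8, =c=> p9
  p5 = (0 + 0 + (0 + 0 + 0)) | (a.0 | c.(0 + 0)) :: =a=> p8, =c=> p10
  p6 = b.(0 + 0 + (0 + 0 + 0)) | (a.0 | (0 + 0)) :: =a=> p9, =b=> p10
  p7 = (0 + 0 + (0 + 0 + 0)) | (a.a.0 | (0 + 0)) :: =a=> p10
  p8 = (0 + 0 + (0 + 0 + 0)) | (0 | c.(0 + 0)) :: =c=> p11
  p9 = b.(0 + 0 + (0 + 0 + 0)) | (0 | (0 + 0)) :: =b=> p11
  p10 = (0 + 0 + (0 + 0 + 0)) | (a.0 | (0 + 0)) :: =a=> p11
  p11 = (0 + 0 + (0 + 0 + 0)) | (0 | (0 + 0)) :: ·
LTS(Q): 12 reachable states
  q0 = b.(0 + 0 + (0 + 0)) | (a.a.0 | c.(0 + 0)) :: =a=> q1, =b=> q2, =c=> q3
  q1 = b.(0 + 0 + (0 + 0)) | (a.0 | c.(0 + 0)) :: =a=> q4, =b=> q5, =c=> q6
  q2 = (0 + 0 + (0 + 0)) | (a.a.0 | c.(0 + 0)) :: =a=> q5, =c=> q7
  q3 = b.(0 + 0 + (0 + 0)) | (a.a.0 | (0 + 0)) :: =a=> q6, =b=> q7
  q4 = b.(0 + 0 + (0 + 0)) | (0 | c.(0 + 0)) :: =b=> q8, =c=> q9
  q5 = (0 + 0 + (0 + 0)) | (a.0 | c.(0 + 0)) :: =a=> q8, =c=> q10
  q6 = b.(0 + 0 + (0 + 0)) | (a.0 | (0 + 0)) :: =a=> q9, =b=> q10
  q7 = (0 + 0 + (0 + 0)) | (a.a.0 | (0 + 0)) :: =a=> q10
  q8 = (0 + 0 + (0 + 0)) | (0 | c.(0 + 0)) :: =c=> q11
  q9 = b.(0 + 0 + (0 + 0)) | (0 | (0 + 0)) :: =b=> q11
  q10 = (0 + 0 + (0 + 0)) | (a.0 | (0 + 0)) :: =a=> q11
  q11 = (0 + 0 + (0 + 0)) | (0 | (0 + 0)) :: ·
Coarsest stable partition (strong bisimilarity classes):
  B0 = {p0, q0}
  B1 = {p1, q1}
  B2 = {p5, q5}
  B3 = {p8, q8}
  B4 = {p11, q11}
  B5 = {p10, q10}
  B6 = {p4, q4}
  B7 = {p9, q9}
  B8 = {p6, q6}
  B9 = {p3, q3}
  B10 = {p7, q7}
  B11 = {p2, q2}
p0 ∈ B0, q0 ∈ B0 → same block

P ~ Q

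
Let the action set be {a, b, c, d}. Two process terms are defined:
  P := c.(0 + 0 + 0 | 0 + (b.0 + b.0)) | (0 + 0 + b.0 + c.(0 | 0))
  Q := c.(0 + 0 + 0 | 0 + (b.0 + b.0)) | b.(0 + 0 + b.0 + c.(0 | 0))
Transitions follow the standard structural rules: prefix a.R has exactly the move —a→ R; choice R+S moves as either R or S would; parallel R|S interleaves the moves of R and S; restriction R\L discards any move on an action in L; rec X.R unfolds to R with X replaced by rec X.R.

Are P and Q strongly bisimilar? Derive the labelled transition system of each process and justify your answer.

P's transition system — 9 states:
  u0 = c.(0 + 0 + 0 | 0 + (b.0 + b.0)) | (0 + 0 + b.0 + c.(0 | 0)) ⊢ --b--▸ u1, --c--▸ u2, --c--▸ u3
  u1 = c.(0 + 0 + 0 | 0 + (b.0 + b.0)) | 0 ⊢ --c--▸ u4
  u2 = (0 + 0 + 0 | 0 + (b.0 + b.0)) | (0 + 0 + b.0 + c.(0 | 0)) ⊢ --b--▸ u4, --b--▸ u5, --c--▸ u6
  u3 = c.(0 + 0 + 0 | 0 + (b.0 + b.0)) | (0 | 0) ⊢ --c--▸ u6
  u4 = (0 + 0 + 0 | 0 + (b.0 + b.0)) | 0 ⊢ --b--▸ u7
  u5 = 0 | (0 + 0 + b.0 + c.(0 | 0)) ⊢ --b--▸ u7, --c--▸ u8
  u6 = (0 + 0 + 0 | 0 + (b.0 + b.0)) | (0 | 0) ⊢ --b--▸ u8
  u7 = 0 | 0 ⊢ stopped
  u8 = 0 | (0 | 0) ⊢ stopped
Q's transition system — 12 states:
  v0 = c.(0 + 0 + 0 | 0 + (b.0 + b.0)) | b.(0 + 0 + b.0 + c.(0 | 0)) ⊢ --b--▸ v1, --c--▸ v2
  v1 = c.(0 + 0 + 0 | 0 + (b.0 + b.0)) | (0 + 0 + b.0 + c.(0 | 0)) ⊢ --b--▸ v3, --c--▸ v4, --c--▸ v5
  v2 = (0 + 0 + 0 | 0 + (b.0 + b.0)) | b.(0 + 0 + b.0 + c.(0 | 0)) ⊢ --b--▸ v4, --b--▸ v6
  v3 = c.(0 + 0 + 0 | 0 + (b.0 + b.0)) | 0 ⊢ --c--▸ v7
  v4 = (0 + 0 + 0 | 0 + (b.0 + b.0)) | (0 + 0 + b.0 + c.(0 | 0)) ⊢ --b--▸ v7, --b--▸ v8, --c--▸ v9
  v5 = c.(0 + 0 + 0 | 0 + (b.0 + b.0)) | (0 | 0) ⊢ --c--▸ v9
  v6 = 0 | b.(0 + 0 + b.0 + c.(0 | 0)) ⊢ --b--▸ v8
  v7 = (0 + 0 + 0 | 0 + (b.0 + b.0)) | 0 ⊢ --b--▸ v10
  v8 = 0 | (0 + 0 + b.0 + c.(0 | 0)) ⊢ --b--▸ v10, --c--▸ v11
  v9 = (0 + 0 + 0 | 0 + (b.0 + b.0)) | (0 | 0) ⊢ --b--▸ v11
  v10 = 0 | 0 ⊢ stopped
  v11 = 0 | (0 | 0) ⊢ stopped
Coarsest stable partition (strong bisimilarity classes):
  B0 = {u0, v1}
  B1 = {u2, v4}
  B2 = {u4, u6, v7, v9}
  B3 = {u7, u8, v10, v11}
  B4 = {u5, v8}
  B5 = {u1, u3, v3, v5}
  B6 = {v0}
  B7 = {v2}
  B8 = {v6}
u0 ∈ B0, v0 ∈ B6 → different blocks

P ≁ Q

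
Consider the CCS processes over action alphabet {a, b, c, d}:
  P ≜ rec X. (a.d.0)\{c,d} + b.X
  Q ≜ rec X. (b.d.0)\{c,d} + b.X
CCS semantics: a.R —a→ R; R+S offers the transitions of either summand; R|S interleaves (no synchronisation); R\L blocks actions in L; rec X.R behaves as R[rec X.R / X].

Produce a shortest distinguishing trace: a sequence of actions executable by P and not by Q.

a

LTS(P): 2 reachable states
  u0 = rec X. (a.d.0)\{c,d} + b.X | —a→ u1, —b→ u0
  u1 = (d.0)\{c,d} | (no moves)
LTS(Q): 2 reachable states
  v0 = rec X. (b.d.0)\{c,d} + b.X | —b→ v0, —b→ v1
  v1 = (d.0)\{c,d} | (no moves)
Executing a from P (initial set {u0}):
  [1] a ⇒ {u1}
  — P admits the full trace.
Executing a from Q (initial set {v0}):
  [1] a ⇒ ∅ (Q stuck)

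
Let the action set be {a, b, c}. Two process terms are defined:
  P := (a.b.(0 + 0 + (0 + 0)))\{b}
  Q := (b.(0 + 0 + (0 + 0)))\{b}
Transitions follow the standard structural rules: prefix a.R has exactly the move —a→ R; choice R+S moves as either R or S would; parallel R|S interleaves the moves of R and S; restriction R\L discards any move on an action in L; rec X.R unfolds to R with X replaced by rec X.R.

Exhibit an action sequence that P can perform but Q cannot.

LTS(P): 2 reachable states
  m0 = (a.b.(0 + 0 + (0 + 0)))\{b} → ··a··> m1
  m1 = (b.(0 + 0 + (0 + 0)))\{b} → stopped
LTS(Q): 1 reachable states
  n0 = (b.(0 + 0 + (0 + 0)))\{b} → stopped
Run σ = ⟨a⟩ on P: start {m0}
  step 1 (a): {m1}
  — P admits the full trace.
Run σ = ⟨a⟩ on Q: start {n0}
  step 1 (a): no successor for Q

a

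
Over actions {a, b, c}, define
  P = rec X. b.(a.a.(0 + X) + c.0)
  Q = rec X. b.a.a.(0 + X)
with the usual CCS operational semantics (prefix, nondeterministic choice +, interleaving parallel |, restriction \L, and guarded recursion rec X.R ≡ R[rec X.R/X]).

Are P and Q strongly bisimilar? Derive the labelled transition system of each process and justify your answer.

LTS(P): 5 reachable states
  u0 = rec X. b.(a.a.(0 + X) + c.0) ⊢ —b→ u1
  u1 = a.a.(0 + (rec X. b.(a.a.(0 + X) + c.0))) + c.0 ⊢ —a→ u2, —c→ u3
  u2 = a.(0 + (rec X. b.(a.a.(0 + X) + c.0))) ⊢ —a→ u4
  u3 = 0 ⊢ ·
  u4 = 0 + (rec X. b.(a.a.(0 + X) + c.0)) ⊢ —b→ u1
LTS(Q): 4 reachable states
  v0 = rec X. b.a.a.(0 + X) ⊢ —b→ v1
  v1 = a.a.(0 + (rec X. b.a.a.(0 + X))) ⊢ —a→ v2
  v2 = a.(0 + (rec X. b.a.a.(0 + X))) ⊢ —a→ v3
  v3 = 0 + (rec X. b.a.a.(0 + X)) ⊢ —b→ v1
Bisimilarity quotient blocks:
  B0 = {u0, u4}
  B1 = {u1}
  B2 = {u2}
  B3 = {u3}
  B4 = {v0, v3}
  B5 = {v1}
  B6 = {v2}
u0 ∈ B0, v0 ∈ B4 → different blocks

NO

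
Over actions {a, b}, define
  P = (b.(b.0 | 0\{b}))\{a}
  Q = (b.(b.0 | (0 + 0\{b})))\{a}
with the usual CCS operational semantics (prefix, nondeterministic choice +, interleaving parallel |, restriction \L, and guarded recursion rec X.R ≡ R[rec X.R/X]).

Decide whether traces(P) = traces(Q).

P's transition system — 3 states:
  m0 = (b.(b.0 | 0\{b}))\{a} has moves =b=> m1
  m1 = (b.0 | 0\{b})\{a} has moves =b=> m2
  m2 = (0 | 0\{b})\{a} has moves stopped
Q's transition system — 3 states:
  n0 = (b.(b.0 | (0 + 0\{b})))\{a} has moves =b=> n1
  n1 = (b.0 | (0 + 0\{b}))\{a} has moves =b=> n2
  n2 = (0 | (0 + 0\{b}))\{a} has moves stopped
Coarsest stable partition (strong bisimilarity classes):
  B0 = {m0, n0}
  B1 = {m1, n1}
  B2 = {m2, n2}
m0 ∈ B0, n0 ∈ B0 → same block
Bisimilar ⇒ trace-equivalent.

trace-equivalent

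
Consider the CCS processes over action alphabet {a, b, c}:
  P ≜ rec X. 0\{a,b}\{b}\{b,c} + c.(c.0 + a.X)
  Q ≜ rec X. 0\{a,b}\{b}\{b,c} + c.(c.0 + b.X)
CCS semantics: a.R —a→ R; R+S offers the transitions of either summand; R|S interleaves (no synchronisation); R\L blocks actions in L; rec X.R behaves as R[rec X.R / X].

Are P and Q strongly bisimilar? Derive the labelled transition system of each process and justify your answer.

P's transition system — 3 states:
  m0 = rec X. 0\{a,b}\{b}\{b,c} + c.(c.0 + a.X) ⊢ --c--▸ m1
  m1 = c.0 + a.(rec X. 0\{a,b}\{b}\{b,c} + c.(c.0 + a.X)) ⊢ --a--▸ m0, --c--▸ m2
  m2 = 0 ⊢ ·
Q's transition system — 3 states:
  n0 = rec X. 0\{a,b}\{b}\{b,c} + c.(c.0 + b.X) ⊢ --c--▸ n1
  n1 = c.0 + b.(rec X. 0\{a,b}\{b}\{b,c} + c.(c.0 + b.X)) ⊢ --b--▸ n0, --c--▸ n2
  n2 = 0 ⊢ ·
Bisimilarity quotient blocks:
  B0 = {m0}
  B1 = {m1}
  B2 = {m2, n2}
  B3 = {n0}
  B4 = {n1}
m0 ∈ B0, n0 ∈ B3 → different blocks

not bisimilar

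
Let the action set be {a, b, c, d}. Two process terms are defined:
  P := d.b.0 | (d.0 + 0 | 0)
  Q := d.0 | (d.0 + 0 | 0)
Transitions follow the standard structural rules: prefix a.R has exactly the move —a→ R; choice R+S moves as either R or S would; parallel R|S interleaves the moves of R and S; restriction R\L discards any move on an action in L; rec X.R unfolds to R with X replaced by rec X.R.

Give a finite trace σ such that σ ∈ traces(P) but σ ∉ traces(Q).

Reachable graph of P (6 states):
  u0 = d.b.0 | (d.0 + 0 | 0) ⊢ ··d··> u1, ··d··> u2
  u1 = b.0 | (d.0 + 0 | 0) ⊢ ··b··> u3, ··d··> u4
  u2 = d.b.0 | 0 ⊢ ··d··> u4
  u3 = 0 | (d.0 + 0 | 0) ⊢ ··d··> u5
  u4 = b.0 | 0 ⊢ ··b··> u5
  u5 = 0 | 0 ⊢ deadlocked
Reachable graph of Q (4 states):
  v0 = d.0 | (d.0 + 0 | 0) ⊢ ··d··> v1, ··d··> v2
  v1 = 0 | (d.0 + 0 | 0) ⊢ ··d··> v3
  v2 = d.0 | 0 ⊢ ··d··> v3
  v3 = 0 | 0 ⊢ deadlocked
Run σ = ⟨db⟩ on P: start {u0}
  after d @ step 1: {u1, u2}
  after b @ step 2: {u3}
  ✓ P
Run σ = ⟨db⟩ on Q: start {v0}
  after d @ step 1: {v1, v2}
  after b @ step 2: no successor for Q

db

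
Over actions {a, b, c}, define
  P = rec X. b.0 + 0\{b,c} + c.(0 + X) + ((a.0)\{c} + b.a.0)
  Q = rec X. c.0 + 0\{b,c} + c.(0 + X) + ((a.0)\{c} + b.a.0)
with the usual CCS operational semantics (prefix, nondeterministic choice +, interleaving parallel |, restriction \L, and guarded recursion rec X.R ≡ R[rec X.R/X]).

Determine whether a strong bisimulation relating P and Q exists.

P ≁ Q

P's transition system — 5 states:
  u0 = rec X. b.0 + 0\{b,c} + c.(0 + X) + ((a.0)\{c} + b.a.0) | ··a··> u1, ··b··> u2, ··b··> u3, ··c··> u4
  u1 = 0\{c} | ∅
  u2 = 0 | ∅
  u3 = a.0 | ··a··> u2
  u4 = 0 + (rec X. b.0 + 0\{b,c} + c.(0 + X) + ((a.0)\{c} + b.a.0)) | ··a··> u1, ··b··> u2, ··b··> u3, ··c··> u4
Q's transition system — 5 states:
  v0 = rec X. c.0 + 0\{b,c} + c.(0 + X) + ((a.0)\{c} + b.a.0) | ··a··> v1, ··b··> v2, ··c··> v3, ··c··> v4
  v1 = 0\{c} | ∅
  v2 = a.0 | ··a··> v3
  v3 = 0 | ∅
  v4 = 0 + (rec X. c.0 + 0\{b,c} + c.(0 + X) + ((a.0)\{c} + b.a.0)) | ··a··> v1, ··b··> v2, ··c··> v3, ··c··> v4
Coarsest stable partition (strong bisimilarity classes):
  B0 = {u0, u4}
  B1 = {u3, v2}
  B2 = {u1, u2, v1, v3}
  B3 = {v0, v4}
u0 ∈ B0, v0 ∈ B3 → different blocks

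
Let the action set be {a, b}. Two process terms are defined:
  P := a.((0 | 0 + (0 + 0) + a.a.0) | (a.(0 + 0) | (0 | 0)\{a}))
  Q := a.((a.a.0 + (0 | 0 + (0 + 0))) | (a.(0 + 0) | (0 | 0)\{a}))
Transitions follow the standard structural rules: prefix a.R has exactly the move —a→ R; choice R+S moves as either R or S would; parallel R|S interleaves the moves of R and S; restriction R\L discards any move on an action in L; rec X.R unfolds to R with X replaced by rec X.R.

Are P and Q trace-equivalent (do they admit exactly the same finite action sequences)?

trace-equivalent

P's transition system — 7 states:
  s0 = a.((0 | 0 + (0 + 0) + a.a.0) | (a.(0 + 0) | (0 | 0)\{a})) ⊢ —a→ s1
  s1 = (0 | 0 + (0 + 0) + a.a.0) | (a.(0 + 0) | (0 | 0)\{a}) ⊢ —a→ s2, —a→ s3
  s2 = (0 | 0 + (0 + 0) + a.a.0) | ((0 + 0) | (0 | 0)\{a}) ⊢ —a→ s4
  s3 = a.0 | (a.(0 + 0) | (0 | 0)\{a}) ⊢ —a→ s4, —a→ s5
  s4 = a.0 | ((0 + 0) | (0 | 0)\{a}) ⊢ —a→ s6
  s5 = 0 | (a.(0 + 0) | (0 | 0)\{a}) ⊢ —a→ s6
  s6 = 0 | ((0 + 0) | (0 | 0)\{a}) ⊢ deadlocked
Q's transition system — 7 states:
  t0 = a.((a.a.0 + (0 | 0 + (0 + 0))) | (a.(0 + 0) | (0 | 0)\{a})) ⊢ —a→ t1
  t1 = (a.a.0 + (0 | 0 + (0 + 0))) | (a.(0 + 0) | (0 | 0)\{a}) ⊢ —a→ t2, —a→ t3
  t2 = (a.a.0 + (0 | 0 + (0 + 0))) | ((0 + 0) | (0 | 0)\{a}) ⊢ —a→ t4
  t3 = a.0 | (a.(0 + 0) | (0 | 0)\{a}) ⊢ —a→ t4, —a→ t5
  t4 = a.0 | ((0 + 0) | (0 | 0)\{a}) ⊢ —a→ t6
  t5 = 0 | (a.(0 + 0) | (0 | 0)\{a}) ⊢ —a→ t6
  t6 = 0 | ((0 + 0) | (0 | 0)\{a}) ⊢ deadlocked
Partition-refinement fixed point:
  B0 = {s0, t0}
  B1 = {s1, t1}
  B2 = {s2, s3, t2, t3}
  B3 = {s4, s5, t4, t5}
  B4 = {s6, t6}
s0 ∈ B0, t0 ∈ B0 → same block
Bisimilar ⇒ trace-equivalent.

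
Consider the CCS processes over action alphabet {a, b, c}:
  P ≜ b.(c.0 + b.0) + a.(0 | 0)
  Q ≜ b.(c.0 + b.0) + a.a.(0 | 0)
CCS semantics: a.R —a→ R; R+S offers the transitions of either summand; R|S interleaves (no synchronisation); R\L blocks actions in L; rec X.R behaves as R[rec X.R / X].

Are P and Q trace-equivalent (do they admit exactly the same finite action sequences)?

LTS(P): 4 reachable states
  p0 = b.(c.0 + b.0) + a.(0 | 0) has moves --a--▸ p1, --b--▸ p2
  p1 = 0 | 0 has moves ·
  p2 = c.0 + b.0 has moves --b--▸ p3, --c--▸ p3
  p3 = 0 has moves ·
LTS(Q): 5 reachable states
  q0 = b.(c.0 + b.0) + a.a.(0 | 0) has moves --a--▸ q1, --b--▸ q2
  q1 = a.(0 | 0) has moves --a--▸ q3
  q2 = c.0 + b.0 has moves --b--▸ q4, --c--▸ q4
  q3 = 0 | 0 has moves ·
  q4 = 0 has moves ·
Executing aa from Q (initial set {q0}):
  step 1 (a): {q1}
  step 2 (a): {q3}
  — Q admits the full trace.
Executing aa from P (initial set {p0}):
  step 1 (a): {p1}
  step 2 (a): ∅ (P stuck)

NO — witness ⟨aa⟩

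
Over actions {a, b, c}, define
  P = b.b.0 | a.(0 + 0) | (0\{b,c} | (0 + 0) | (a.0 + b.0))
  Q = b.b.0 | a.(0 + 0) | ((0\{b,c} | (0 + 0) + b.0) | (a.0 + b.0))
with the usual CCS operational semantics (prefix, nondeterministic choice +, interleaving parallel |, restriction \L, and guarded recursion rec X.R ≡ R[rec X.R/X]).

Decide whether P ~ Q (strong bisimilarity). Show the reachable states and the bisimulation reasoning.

P's transition system — 12 states:
  m0 = b.b.0 | a.(0 + 0) | (0\{b,c} | (0 + 0) | (a.0 + b.0)) :: =a=> m1, =a=> m2, =b=> m2, =b=> m3
  m1 = b.b.0 | (0 + 0) | (0\{b,c} | (0 + 0) | (a.0 + b.0)) :: =a=> m4, =b=> m4, =b=> m5
  m2 = b.b.0 | a.(0 + 0) | (0\{b,c} | (0 + 0) | 0) :: =a=> m4, =b=> m6
  m3 = b.0 | a.(0 + 0) | (0\{b,c} | (0 + 0) | (a.0 + b.0)) :: =a=> m5, =a=> m6, =b=> m6, =b=> m7
  m4 = b.b.0 | (0 + 0) | (0\{b,c} | (0 + 0) | 0) :: =b=> m8
  m5 = b.0 | (0 + 0) | (0\{b,c} | (0 + 0) | (a.0 + b.0)) :: =a=> m8, =b=> m8, =b=> m9
  m6 = b.0 | a.(0 + 0) | (0\{b,c} | (0 + 0) | 0) :: =a=> m8, =b=> m10
  m7 = 0 | a.(0 + 0) | (0\{b,c} | (0 + 0) | (a.0 + b.0)) :: =a=> m10, =a=> m9, =b=> m10
  m8 = b.0 | (0 + 0) | (0\{b,c} | (0 + 0) | 0) :: =b=> m11
  m9 = 0 | (0 + 0) | (0\{b,c} | (0 + 0) | (a.0 + b.0)) :: =a=> m11, =b=> m11
  m10 = 0 | a.(0 + 0) | (0\{b,c} | (0 + 0) | 0) :: =a=> m11
  m11 = 0 | (0 + 0) | (0\{b,c} | (0 + 0) | 0) :: deadlocked
Q's transition system — 24 states:
  n0 = b.b.0 | a.(0 + 0) | ((0\{b,c} | (0 + 0) + b.0) | (a.0 + b.0)) :: =a=> n1, =a=> n2, =b=> n2, =b=> n3, =b=> n4
  n1 = b.b.0 | (0 + 0) | ((0\{b,c} | (0 + 0) + b.0) | (a.0 + b.0)) :: =a=> n5, =b=> n5, =b=> n6, =b=> n7
  n2 = b.b.0 | a.(0 + 0) | ((0\{b,c} | (0 + 0) + b.0) | 0) :: =a=> n5, =b=> n8, =b=> n9
  n3 = b.0 | a.(0 + 0) | ((0\{b,c} | (0 + 0) + b.0) | (a.0 + b.0)) :: =a=> n6, =a=> n8, =b=> n10, =b=> n11, =b=> n8
  n4 = b.b.0 | a.(0 + 0) | (0 | (a.0 + b.0)) :: =a=> n7, =a=> n9, =b=> n11, =b=> n9
  n5 = b.b.0 | (0 + 0) | ((0\{b,c} | (0 + 0) + b.0) | 0) :: =b=> n12, =b=> n13
  n6 = b.0 | (0 + 0) | ((0\{b,c} | (0 + 0) + b.0) | (a.0 + b.0)) :: =a=> n12, =b=> n12, =b=> n14, =b=> n15
  n7 = b.b.0 | (0 + 0) | (0 | (a.0 + b.0)) :: =a=> n13, =b=> n13, =b=> n15
  n8 = b.0 | a.(0 + 0) | ((0\{b,c} | (0 + 0) + b.0) | 0) :: =a=> n12, =b=> n16, =b=> n17
  n9 = b.b.0 | a.(0 + 0) | (0 | 0) :: =a=> n13, =b=> n17
  n10 = 0 | a.(0 + 0) | ((0\{b,c} | (0 + 0) + b.0) | (a.0 + b.0)) :: =a=> n14, =a=> n16, =b=> n16, =b=> n18
  n11 = b.0 | a.(0 + 0) | (0 | (a.0 + b.0)) :: =a=> n15, =a=> n17, =b=> n17, =b=> n18
  n12 = b.0 | (0 + 0) | ((0\{b,c} | (0 + 0) + b.0) | 0) :: =b=> n19, =b=> n20
  n13 = b.b.0 | (0 + 0) | (0 | 0) :: =b=> n20
  n14 = 0 | (0 + 0) | ((0\{b,c} | (0 + 0) + b.0) | (a.0 + b.0)) :: =a=> n19, =b=> n19, =b=> n21
  n15 = b.0 | (0 + 0) | (0 | (a.0 + b.0)) :: =a=> n20, =b=> n20, =b=> n21
  n16 = 0 | a.(0 + 0) | ((0\{b,c} | (0 + 0) + b.0) | 0) :: =a=> n19, =b=> n22
  n17 = b.0 | a.(0 + 0) | (0 | 0) :: =a=> n20, =b=> n22
  n18 = 0 | a.(0 + 0) | (0 | (a.0 + b.0)) :: =a=> n21, =a=> n22, =b=> n22
  n19 = 0 | (0 + 0) | ((0\{b,c} | (0 + 0) + b.0) | 0) :: =b=> n23
  n20 = b.0 | (0 + 0) | (0 | 0) :: =b=> n23
  n21 = 0 | (0 + 0) | (0 | (a.0 + b.0)) :: =a=> n23, =b=> n23
  n22 = 0 | a.(0 + 0) | (0 | 0) :: =a=> n23
  n23 = 0 | (0 + 0) | (0 | 0) :: deadlocked
Coarsest stable partition (strong bisimilarity classes):
  B0 = {m0, n3, n4}
  B1 = {m2, n8, n9}
  B2 = {m6, n16, n17}
  B3 = {m8, n19, n20}
  B4 = {m11, n23}
  B5 = {m10, n22}
  B6 = {m4, n12, n13}
  B7 = {m1, n6, n7}
  B8 = {m5, n14, n15}
  B9 = {m9, n21}
  B10 = {m3, n10, n11}
  B11 = {m7, n18}
  B12 = {n0}
  B13 = {n2}
  B14 = {n5}
  B15 = {n1}
m0 ∈ B0, n0 ∈ B12 → different blocks

not bisimilar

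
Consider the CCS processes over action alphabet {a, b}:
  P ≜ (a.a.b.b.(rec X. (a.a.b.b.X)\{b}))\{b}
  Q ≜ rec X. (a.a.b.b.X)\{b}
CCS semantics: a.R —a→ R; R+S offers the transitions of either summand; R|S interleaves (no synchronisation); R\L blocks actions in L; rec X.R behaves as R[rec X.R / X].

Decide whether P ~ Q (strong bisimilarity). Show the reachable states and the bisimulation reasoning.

Reachable graph of P (3 states):
  p0 = (a.a.b.b.(rec X. (a.a.b.b.X)\{b}))\{b} | --a--▸ p1
  p1 = (a.b.b.(rec X. (a.a.b.b.X)\{b}))\{b} | --a--▸ p2
  p2 = (b.b.(rec X. (a.a.b.b.X)\{b}))\{b} | stopped
Reachable graph of Q (3 states):
  q0 = rec X. (a.a.b.b.X)\{b} | --a--▸ q1
  q1 = (a.b.b.(rec X. (a.a.b.b.X)\{b}))\{b} | --a--▸ q2
  q2 = (b.b.(rec X. (a.a.b.b.X)\{b}))\{b} | stopped
Bisimilarity quotient blocks:
  B0 = {p0, q0}
  B1 = {p1, q1}
  B2 = {p2, q2}
p0 ∈ B0, q0 ∈ B0 → same block

YES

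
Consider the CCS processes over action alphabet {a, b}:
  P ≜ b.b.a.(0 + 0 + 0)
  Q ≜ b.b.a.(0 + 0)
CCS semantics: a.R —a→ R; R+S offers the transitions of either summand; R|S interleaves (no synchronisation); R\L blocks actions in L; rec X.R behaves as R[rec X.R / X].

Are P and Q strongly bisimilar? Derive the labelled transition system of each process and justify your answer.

Reachable graph of P (4 states):
  m0 = b.b.a.(0 + 0 + 0) has moves --b--▸ m1
  m1 = b.a.(0 + 0 + 0) has moves --b--▸ m2
  m2 = a.(0 + 0 + 0) has moves --a--▸ m3
  m3 = 0 + 0 + 0 has moves (no moves)
Reachable graph of Q (4 states):
  n0 = b.b.a.(0 + 0) has moves --b--▸ n1
  n1 = b.a.(0 + 0) has moves --b--▸ n2
  n2 = a.(0 + 0) has moves --a--▸ n3
  n3 = 0 + 0 has moves (no moves)
Partition-refinement fixed point:
  B0 = {m0, n0}
  B1 = {m1, n1}
  B2 = {m2, n2}
  B3 = {m3, n3}
m0 ∈ B0, n0 ∈ B0 → same block

bisimilar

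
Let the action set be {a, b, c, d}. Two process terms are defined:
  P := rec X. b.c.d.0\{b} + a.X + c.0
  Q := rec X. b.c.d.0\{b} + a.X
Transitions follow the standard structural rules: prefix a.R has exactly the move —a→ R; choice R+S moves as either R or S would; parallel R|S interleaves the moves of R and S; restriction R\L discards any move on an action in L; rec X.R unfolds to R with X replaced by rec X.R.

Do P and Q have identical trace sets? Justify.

LTS(P): 5 reachable states
  s0 = rec X. b.c.d.0\{b} + a.X + c.0 has moves ··a··> s0, ··b··> s1, ··c··> s2
  s1 = c.d.0\{b} has moves ··c··> s3
  s2 = 0 has moves ∅
  s3 = d.0\{b} has moves ··d··> s4
  s4 = 0\{b} has moves ∅
LTS(Q): 4 reachable states
  t0 = rec X. b.c.d.0\{b} + a.X has moves ··a··> t0, ··b··> t1
  t1 = c.d.0\{b} has moves ··c··> t2
  t2 = d.0\{b} has moves ··d··> t3
  t3 = 0\{b} has moves ∅
Executing c from P (initial set {s0}):
  after c @ step 1: {s2}
  ✓ P
Executing c from Q (initial set {t0}):
  after c @ step 1: ∅ (Q stuck)

traces(P) ≠ traces(Q) — witness ⟨c⟩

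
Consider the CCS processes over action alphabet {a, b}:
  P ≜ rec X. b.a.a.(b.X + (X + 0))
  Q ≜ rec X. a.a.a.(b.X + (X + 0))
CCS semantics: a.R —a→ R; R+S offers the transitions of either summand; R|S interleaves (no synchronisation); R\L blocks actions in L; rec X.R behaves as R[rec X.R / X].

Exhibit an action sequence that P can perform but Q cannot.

b

LTS(P): 4 reachable states
  m0 = rec X. b.a.a.(b.X + (X + 0)) | —b→ m1
  m1 = a.a.(b.(rec X. b.a.a.(b.X + (X + 0))) + ((rec X. b.a.a.(b.X + (X + 0))) + 0)) | —a→ m2
  m2 = a.(b.(rec X. b.a.a.(b.X + (X + 0))) + ((rec X. b.a.a.(b.X + (X + 0))) + 0)) | —a→ m3
  m3 = b.(rec X. b.a.a.(b.X + (X + 0))) + ((rec X. b.a.a.(b.X + (X + 0))) + 0) | —b→ m0, —b→ m1
LTS(Q): 4 reachable states
  n0 = rec X. a.a.a.(b.X + (X + 0)) | —a→ n1
  n1 = a.a.(b.(rec X. a.a.a.(b.X + (X + 0))) + ((rec X. a.a.a.(b.X + (X + 0))) + 0)) | —a→ n2
  n2 = a.(b.(rec X. a.a.a.(b.X + (X + 0))) + ((rec X. a.a.a.(b.X + (X + 0))) + 0)) | —a→ n3
  n3 = b.(rec X. a.a.a.(b.X + (X + 0))) + ((rec X. a.a.a.(b.X + (X + 0))) + 0) | —a→ n1, —b→ n0
Executing b from P (initial set {m0}):
  after b @ step 1: {m1}
  ✓ P
Executing b from Q (initial set {n0}):
  after b @ step 1: ∅ (Q stuck)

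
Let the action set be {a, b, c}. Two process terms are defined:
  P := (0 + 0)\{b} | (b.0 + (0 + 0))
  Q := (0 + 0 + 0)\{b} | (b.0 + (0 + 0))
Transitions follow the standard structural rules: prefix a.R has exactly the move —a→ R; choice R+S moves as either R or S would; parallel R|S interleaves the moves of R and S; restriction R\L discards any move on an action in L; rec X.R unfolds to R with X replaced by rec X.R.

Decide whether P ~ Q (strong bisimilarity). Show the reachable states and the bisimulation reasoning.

YES

P's transition system — 2 states:
  u0 = (0 + 0)\{b} | (b.0 + (0 + 0)) | =b=> u1
  u1 = (0 + 0)\{b} | 0 | ∅
Q's transition system — 2 states:
  v0 = (0 + 0 + 0)\{b} | (b.0 + (0 + 0)) | =b=> v1
  v1 = (0 + 0 + 0)\{b} | 0 | ∅
Partition-refinement fixed point:
  B0 = {u0, v0}
  B1 = {u1, v1}
u0 ∈ B0, v0 ∈ B0 → same block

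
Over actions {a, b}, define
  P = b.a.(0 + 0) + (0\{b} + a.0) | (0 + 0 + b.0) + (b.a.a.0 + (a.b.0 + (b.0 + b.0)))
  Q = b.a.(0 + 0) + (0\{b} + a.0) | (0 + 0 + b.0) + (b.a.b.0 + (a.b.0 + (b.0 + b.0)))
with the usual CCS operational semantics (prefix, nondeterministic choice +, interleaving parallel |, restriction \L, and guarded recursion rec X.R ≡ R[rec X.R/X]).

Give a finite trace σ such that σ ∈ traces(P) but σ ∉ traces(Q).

baa

LTS(P): 10 reachable states
  u0 = b.a.(0 + 0) + (0\{b} + a.0) | (0 + 0 + b.0) + (b.a.a.0 + (a.b.0 + (b.0 + b.0))) ⊢ =a=> u1, =a=> u2, =b=> u3, =b=> u4, =b=> u5, =b=> u6
  u1 = 0 | (0 + 0 + b.0) ⊢ =b=> u7
  u2 = b.0 ⊢ =b=> u4
  u3 = (0\{b} + a.0) | 0 ⊢ =a=> u7
  u4 = 0 ⊢ deadlocked
  u5 = a.(0 + 0) ⊢ =a=> u8
  u6 = a.a.0 ⊢ =a=> u9
  u7 = 0 | 0 ⊢ deadlocked
  u8 = 0 + 0 ⊢ deadlocked
  u9 = a.0 ⊢ =a=> u4
LTS(Q): 9 reachable states
  v0 = b.a.(0 + 0) + (0\{b} + a.0) | (0 + 0 + b.0) + (b.a.b.0 + (a.b.0 + (b.0 + b.0))) ⊢ =a=> v1, =a=> v2, =b=> v3, =b=> v4, =b=> v5, =b=> v6
  v1 = 0 | (0 + 0 + b.0) ⊢ =b=> v7
  v2 = b.0 ⊢ =b=> v4
  v3 = (0\{b} + a.0) | 0 ⊢ =a=> v7
  v4 = 0 ⊢ deadlocked
  v5 = a.(0 + 0) ⊢ =a=> v8
  v6 = a.b.0 ⊢ =a=> v2
  v7 = 0 | 0 ⊢ deadlocked
  v8 = 0 + 0 ⊢ deadlocked
Executing baa from P (initial set {u0}):
  step 1 (b): {u3, u4, u5, u6}
  step 2 (a): {u7, u8, u9}
  step 3 (a): {u4}
  ✓ P
Executing baa from Q (initial set {v0}):
  step 1 (b): {v3, v4, v5, v6}
  step 2 (a): {v2, v7, v8}
  step 3 (a): ∅  — Q cannot continue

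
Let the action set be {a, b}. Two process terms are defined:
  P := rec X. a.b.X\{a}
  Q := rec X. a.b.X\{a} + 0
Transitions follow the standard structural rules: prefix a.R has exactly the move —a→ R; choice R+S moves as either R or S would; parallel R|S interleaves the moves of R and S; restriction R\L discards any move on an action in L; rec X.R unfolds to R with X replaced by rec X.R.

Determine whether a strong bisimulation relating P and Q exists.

bisimilar

P's transition system — 3 states:
  u0 = rec X. a.b.X\{a} :: =a=> u1
  u1 = b.(rec X. a.b.X\{a})\{a} :: =b=> u2
  u2 = (rec X. a.b.X\{a})\{a} :: stopped
Q's transition system — 3 states:
  v0 = rec X. a.b.X\{a} + 0 :: =a=> v1
  v1 = b.(rec X. a.b.X\{a} + 0)\{a} :: =b=> v2
  v2 = (rec X. a.b.X\{a} + 0)\{a} :: stopped
Partition-refinement fixed point:
  B0 = {u0, v0}
  B1 = {u1, v1}
  B2 = {u2, v2}
u0 ∈ B0, v0 ∈ B0 → same block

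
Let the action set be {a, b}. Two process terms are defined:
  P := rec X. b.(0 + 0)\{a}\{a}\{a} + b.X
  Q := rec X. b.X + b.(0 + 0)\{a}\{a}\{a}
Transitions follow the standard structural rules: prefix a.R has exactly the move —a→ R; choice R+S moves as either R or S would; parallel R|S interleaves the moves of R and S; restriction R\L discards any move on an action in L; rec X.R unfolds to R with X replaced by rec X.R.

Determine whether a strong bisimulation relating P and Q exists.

bisimilar

LTS(P): 2 reachable states
  p0 = rec X. b.(0 + 0)\{a}\{a}\{a} + b.X | ··b··> p0, ··b··> p1
  p1 = (0 + 0)\{a}\{a}\{a} | deadlocked
LTS(Q): 2 reachable states
  q0 = rec X. b.X + b.(0 + 0)\{a}\{a}\{a} | ··b··> q0, ··b··> q1
  q1 = (0 + 0)\{a}\{a}\{a} | deadlocked
Bisimilarity quotient blocks:
  B0 = {p0, q0}
  B1 = {p1, q1}
p0 ∈ B0, q0 ∈ B0 → same block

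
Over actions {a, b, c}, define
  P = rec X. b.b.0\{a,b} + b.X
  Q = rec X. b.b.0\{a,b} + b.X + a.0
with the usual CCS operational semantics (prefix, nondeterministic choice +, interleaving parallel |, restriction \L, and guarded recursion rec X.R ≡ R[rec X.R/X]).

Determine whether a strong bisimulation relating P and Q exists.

NO

Reachable graph of P (3 states):
  s0 = rec X. b.b.0\{a,b} + b.X has moves ··b··> s0, ··b··> s1
  s1 = b.0\{a,b} has moves ··b··> s2
  s2 = 0\{a,b} has moves (no moves)
Reachable graph of Q (4 states):
  t0 = rec X. b.b.0\{a,b} + b.X + a.0 has moves ··a··> t1, ··b··> t0, ··b··> t2
  t1 = 0 has moves (no moves)
  t2 = b.0\{a,b} has moves ··b··> t3
  t3 = 0\{a,b} has moves (no moves)
Partition-refinement fixed point:
  B0 = {s0}
  B1 = {s1, t2}
  B2 = {s2, t1, t3}
  B3 = {t0}
s0 ∈ B0, t0 ∈ B3 → different blocks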